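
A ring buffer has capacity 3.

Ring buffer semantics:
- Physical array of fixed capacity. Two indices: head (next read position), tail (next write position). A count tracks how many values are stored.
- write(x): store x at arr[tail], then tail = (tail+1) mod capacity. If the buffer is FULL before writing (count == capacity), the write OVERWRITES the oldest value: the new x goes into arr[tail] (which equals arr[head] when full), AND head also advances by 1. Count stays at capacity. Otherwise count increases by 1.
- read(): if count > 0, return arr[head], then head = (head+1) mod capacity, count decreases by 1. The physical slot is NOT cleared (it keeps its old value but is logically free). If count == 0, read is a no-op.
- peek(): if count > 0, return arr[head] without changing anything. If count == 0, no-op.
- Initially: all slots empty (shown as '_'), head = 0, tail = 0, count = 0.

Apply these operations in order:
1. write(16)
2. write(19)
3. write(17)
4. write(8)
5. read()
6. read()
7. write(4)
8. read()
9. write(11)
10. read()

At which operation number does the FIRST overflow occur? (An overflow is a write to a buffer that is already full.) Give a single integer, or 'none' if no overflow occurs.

Answer: 4

Derivation:
After op 1 (write(16)): arr=[16 _ _] head=0 tail=1 count=1
After op 2 (write(19)): arr=[16 19 _] head=0 tail=2 count=2
After op 3 (write(17)): arr=[16 19 17] head=0 tail=0 count=3
After op 4 (write(8)): arr=[8 19 17] head=1 tail=1 count=3
After op 5 (read()): arr=[8 19 17] head=2 tail=1 count=2
After op 6 (read()): arr=[8 19 17] head=0 tail=1 count=1
After op 7 (write(4)): arr=[8 4 17] head=0 tail=2 count=2
After op 8 (read()): arr=[8 4 17] head=1 tail=2 count=1
After op 9 (write(11)): arr=[8 4 11] head=1 tail=0 count=2
After op 10 (read()): arr=[8 4 11] head=2 tail=0 count=1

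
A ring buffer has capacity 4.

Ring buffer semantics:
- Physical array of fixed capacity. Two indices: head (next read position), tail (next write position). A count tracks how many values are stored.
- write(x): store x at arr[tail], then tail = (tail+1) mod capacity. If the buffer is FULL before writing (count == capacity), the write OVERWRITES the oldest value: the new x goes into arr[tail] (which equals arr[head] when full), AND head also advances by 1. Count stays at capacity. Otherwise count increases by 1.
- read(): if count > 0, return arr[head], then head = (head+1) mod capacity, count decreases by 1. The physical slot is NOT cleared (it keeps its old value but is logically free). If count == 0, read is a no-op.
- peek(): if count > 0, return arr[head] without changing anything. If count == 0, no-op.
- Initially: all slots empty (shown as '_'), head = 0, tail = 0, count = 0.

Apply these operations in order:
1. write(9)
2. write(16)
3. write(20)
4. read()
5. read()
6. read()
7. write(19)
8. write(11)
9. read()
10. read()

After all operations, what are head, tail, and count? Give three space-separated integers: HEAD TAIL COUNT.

After op 1 (write(9)): arr=[9 _ _ _] head=0 tail=1 count=1
After op 2 (write(16)): arr=[9 16 _ _] head=0 tail=2 count=2
After op 3 (write(20)): arr=[9 16 20 _] head=0 tail=3 count=3
After op 4 (read()): arr=[9 16 20 _] head=1 tail=3 count=2
After op 5 (read()): arr=[9 16 20 _] head=2 tail=3 count=1
After op 6 (read()): arr=[9 16 20 _] head=3 tail=3 count=0
After op 7 (write(19)): arr=[9 16 20 19] head=3 tail=0 count=1
After op 8 (write(11)): arr=[11 16 20 19] head=3 tail=1 count=2
After op 9 (read()): arr=[11 16 20 19] head=0 tail=1 count=1
After op 10 (read()): arr=[11 16 20 19] head=1 tail=1 count=0

Answer: 1 1 0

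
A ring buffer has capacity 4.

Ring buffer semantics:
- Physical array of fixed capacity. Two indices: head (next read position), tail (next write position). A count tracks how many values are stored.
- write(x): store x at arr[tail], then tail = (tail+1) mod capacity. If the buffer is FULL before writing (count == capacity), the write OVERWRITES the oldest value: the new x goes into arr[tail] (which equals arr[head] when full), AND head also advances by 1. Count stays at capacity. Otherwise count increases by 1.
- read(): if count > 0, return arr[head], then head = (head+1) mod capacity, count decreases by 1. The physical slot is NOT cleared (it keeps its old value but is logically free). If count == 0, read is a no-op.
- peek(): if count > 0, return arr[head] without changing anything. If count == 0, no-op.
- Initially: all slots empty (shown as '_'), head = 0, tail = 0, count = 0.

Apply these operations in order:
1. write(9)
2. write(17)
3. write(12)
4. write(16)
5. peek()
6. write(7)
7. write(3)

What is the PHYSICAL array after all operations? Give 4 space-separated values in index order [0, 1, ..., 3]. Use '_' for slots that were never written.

Answer: 7 3 12 16

Derivation:
After op 1 (write(9)): arr=[9 _ _ _] head=0 tail=1 count=1
After op 2 (write(17)): arr=[9 17 _ _] head=0 tail=2 count=2
After op 3 (write(12)): arr=[9 17 12 _] head=0 tail=3 count=3
After op 4 (write(16)): arr=[9 17 12 16] head=0 tail=0 count=4
After op 5 (peek()): arr=[9 17 12 16] head=0 tail=0 count=4
After op 6 (write(7)): arr=[7 17 12 16] head=1 tail=1 count=4
After op 7 (write(3)): arr=[7 3 12 16] head=2 tail=2 count=4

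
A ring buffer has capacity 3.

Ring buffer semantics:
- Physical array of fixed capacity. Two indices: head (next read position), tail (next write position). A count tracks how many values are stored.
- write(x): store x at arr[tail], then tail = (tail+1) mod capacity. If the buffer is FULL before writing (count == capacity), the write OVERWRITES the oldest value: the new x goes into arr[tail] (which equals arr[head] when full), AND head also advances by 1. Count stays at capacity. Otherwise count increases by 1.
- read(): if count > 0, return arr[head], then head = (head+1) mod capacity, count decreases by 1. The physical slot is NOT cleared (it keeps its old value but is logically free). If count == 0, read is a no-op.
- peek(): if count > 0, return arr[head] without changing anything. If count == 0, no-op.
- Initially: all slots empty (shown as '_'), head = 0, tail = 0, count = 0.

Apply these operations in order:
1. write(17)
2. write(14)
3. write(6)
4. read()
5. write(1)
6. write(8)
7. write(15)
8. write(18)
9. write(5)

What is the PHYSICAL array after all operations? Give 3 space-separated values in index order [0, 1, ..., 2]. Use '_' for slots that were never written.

After op 1 (write(17)): arr=[17 _ _] head=0 tail=1 count=1
After op 2 (write(14)): arr=[17 14 _] head=0 tail=2 count=2
After op 3 (write(6)): arr=[17 14 6] head=0 tail=0 count=3
After op 4 (read()): arr=[17 14 6] head=1 tail=0 count=2
After op 5 (write(1)): arr=[1 14 6] head=1 tail=1 count=3
After op 6 (write(8)): arr=[1 8 6] head=2 tail=2 count=3
After op 7 (write(15)): arr=[1 8 15] head=0 tail=0 count=3
After op 8 (write(18)): arr=[18 8 15] head=1 tail=1 count=3
After op 9 (write(5)): arr=[18 5 15] head=2 tail=2 count=3

Answer: 18 5 15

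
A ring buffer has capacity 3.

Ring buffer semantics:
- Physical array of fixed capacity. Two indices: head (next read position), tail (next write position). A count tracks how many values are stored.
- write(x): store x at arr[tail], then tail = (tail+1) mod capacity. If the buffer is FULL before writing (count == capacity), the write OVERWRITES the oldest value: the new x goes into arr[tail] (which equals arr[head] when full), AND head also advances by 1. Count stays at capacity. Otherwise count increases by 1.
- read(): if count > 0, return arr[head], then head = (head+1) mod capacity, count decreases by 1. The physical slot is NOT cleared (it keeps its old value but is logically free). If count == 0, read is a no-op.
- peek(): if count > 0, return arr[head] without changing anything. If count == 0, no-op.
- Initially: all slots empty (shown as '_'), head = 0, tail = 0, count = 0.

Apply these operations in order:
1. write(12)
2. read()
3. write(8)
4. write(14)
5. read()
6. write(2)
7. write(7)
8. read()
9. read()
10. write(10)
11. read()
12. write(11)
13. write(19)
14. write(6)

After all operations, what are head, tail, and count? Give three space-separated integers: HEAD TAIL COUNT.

Answer: 0 0 3

Derivation:
After op 1 (write(12)): arr=[12 _ _] head=0 tail=1 count=1
After op 2 (read()): arr=[12 _ _] head=1 tail=1 count=0
After op 3 (write(8)): arr=[12 8 _] head=1 tail=2 count=1
After op 4 (write(14)): arr=[12 8 14] head=1 tail=0 count=2
After op 5 (read()): arr=[12 8 14] head=2 tail=0 count=1
After op 6 (write(2)): arr=[2 8 14] head=2 tail=1 count=2
After op 7 (write(7)): arr=[2 7 14] head=2 tail=2 count=3
After op 8 (read()): arr=[2 7 14] head=0 tail=2 count=2
After op 9 (read()): arr=[2 7 14] head=1 tail=2 count=1
After op 10 (write(10)): arr=[2 7 10] head=1 tail=0 count=2
After op 11 (read()): arr=[2 7 10] head=2 tail=0 count=1
After op 12 (write(11)): arr=[11 7 10] head=2 tail=1 count=2
After op 13 (write(19)): arr=[11 19 10] head=2 tail=2 count=3
After op 14 (write(6)): arr=[11 19 6] head=0 tail=0 count=3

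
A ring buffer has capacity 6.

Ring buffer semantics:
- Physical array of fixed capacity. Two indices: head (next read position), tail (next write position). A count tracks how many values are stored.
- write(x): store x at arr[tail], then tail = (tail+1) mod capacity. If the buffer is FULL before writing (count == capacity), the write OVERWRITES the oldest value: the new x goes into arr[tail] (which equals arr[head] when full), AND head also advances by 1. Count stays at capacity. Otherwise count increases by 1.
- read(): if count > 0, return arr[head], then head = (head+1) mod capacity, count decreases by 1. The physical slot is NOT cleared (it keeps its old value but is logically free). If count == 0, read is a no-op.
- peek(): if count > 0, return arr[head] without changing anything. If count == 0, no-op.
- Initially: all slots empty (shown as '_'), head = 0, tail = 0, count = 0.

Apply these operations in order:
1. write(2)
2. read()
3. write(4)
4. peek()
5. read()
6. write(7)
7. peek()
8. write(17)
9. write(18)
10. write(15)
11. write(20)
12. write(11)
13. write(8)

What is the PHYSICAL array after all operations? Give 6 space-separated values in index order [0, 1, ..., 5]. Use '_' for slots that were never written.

After op 1 (write(2)): arr=[2 _ _ _ _ _] head=0 tail=1 count=1
After op 2 (read()): arr=[2 _ _ _ _ _] head=1 tail=1 count=0
After op 3 (write(4)): arr=[2 4 _ _ _ _] head=1 tail=2 count=1
After op 4 (peek()): arr=[2 4 _ _ _ _] head=1 tail=2 count=1
After op 5 (read()): arr=[2 4 _ _ _ _] head=2 tail=2 count=0
After op 6 (write(7)): arr=[2 4 7 _ _ _] head=2 tail=3 count=1
After op 7 (peek()): arr=[2 4 7 _ _ _] head=2 tail=3 count=1
After op 8 (write(17)): arr=[2 4 7 17 _ _] head=2 tail=4 count=2
After op 9 (write(18)): arr=[2 4 7 17 18 _] head=2 tail=5 count=3
After op 10 (write(15)): arr=[2 4 7 17 18 15] head=2 tail=0 count=4
After op 11 (write(20)): arr=[20 4 7 17 18 15] head=2 tail=1 count=5
After op 12 (write(11)): arr=[20 11 7 17 18 15] head=2 tail=2 count=6
After op 13 (write(8)): arr=[20 11 8 17 18 15] head=3 tail=3 count=6

Answer: 20 11 8 17 18 15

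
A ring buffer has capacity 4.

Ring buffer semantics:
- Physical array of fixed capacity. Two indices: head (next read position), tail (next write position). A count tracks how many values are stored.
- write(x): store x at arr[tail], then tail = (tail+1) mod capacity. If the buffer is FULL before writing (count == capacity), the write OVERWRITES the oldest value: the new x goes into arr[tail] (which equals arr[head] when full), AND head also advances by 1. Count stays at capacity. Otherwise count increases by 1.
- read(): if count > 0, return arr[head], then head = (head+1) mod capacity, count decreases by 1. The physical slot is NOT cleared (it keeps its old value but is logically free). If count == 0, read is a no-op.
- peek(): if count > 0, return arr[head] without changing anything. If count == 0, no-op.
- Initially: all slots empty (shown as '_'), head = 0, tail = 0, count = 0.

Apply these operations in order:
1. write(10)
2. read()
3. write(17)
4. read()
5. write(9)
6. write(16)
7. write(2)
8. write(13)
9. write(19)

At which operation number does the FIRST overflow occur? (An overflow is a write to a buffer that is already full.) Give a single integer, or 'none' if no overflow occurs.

After op 1 (write(10)): arr=[10 _ _ _] head=0 tail=1 count=1
After op 2 (read()): arr=[10 _ _ _] head=1 tail=1 count=0
After op 3 (write(17)): arr=[10 17 _ _] head=1 tail=2 count=1
After op 4 (read()): arr=[10 17 _ _] head=2 tail=2 count=0
After op 5 (write(9)): arr=[10 17 9 _] head=2 tail=3 count=1
After op 6 (write(16)): arr=[10 17 9 16] head=2 tail=0 count=2
After op 7 (write(2)): arr=[2 17 9 16] head=2 tail=1 count=3
After op 8 (write(13)): arr=[2 13 9 16] head=2 tail=2 count=4
After op 9 (write(19)): arr=[2 13 19 16] head=3 tail=3 count=4

Answer: 9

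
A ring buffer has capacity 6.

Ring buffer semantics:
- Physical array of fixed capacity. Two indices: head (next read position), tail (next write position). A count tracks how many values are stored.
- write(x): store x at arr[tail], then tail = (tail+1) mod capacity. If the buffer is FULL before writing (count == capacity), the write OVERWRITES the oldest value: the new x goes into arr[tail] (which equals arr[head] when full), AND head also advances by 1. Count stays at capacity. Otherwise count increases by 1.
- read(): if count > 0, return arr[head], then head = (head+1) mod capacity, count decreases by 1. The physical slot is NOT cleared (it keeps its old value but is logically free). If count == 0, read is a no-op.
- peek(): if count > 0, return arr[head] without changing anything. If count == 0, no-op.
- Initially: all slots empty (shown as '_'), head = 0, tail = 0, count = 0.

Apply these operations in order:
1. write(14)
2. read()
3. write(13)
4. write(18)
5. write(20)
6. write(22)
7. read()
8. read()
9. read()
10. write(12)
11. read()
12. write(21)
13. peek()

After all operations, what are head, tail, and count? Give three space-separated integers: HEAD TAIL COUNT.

Answer: 5 1 2

Derivation:
After op 1 (write(14)): arr=[14 _ _ _ _ _] head=0 tail=1 count=1
After op 2 (read()): arr=[14 _ _ _ _ _] head=1 tail=1 count=0
After op 3 (write(13)): arr=[14 13 _ _ _ _] head=1 tail=2 count=1
After op 4 (write(18)): arr=[14 13 18 _ _ _] head=1 tail=3 count=2
After op 5 (write(20)): arr=[14 13 18 20 _ _] head=1 tail=4 count=3
After op 6 (write(22)): arr=[14 13 18 20 22 _] head=1 tail=5 count=4
After op 7 (read()): arr=[14 13 18 20 22 _] head=2 tail=5 count=3
After op 8 (read()): arr=[14 13 18 20 22 _] head=3 tail=5 count=2
After op 9 (read()): arr=[14 13 18 20 22 _] head=4 tail=5 count=1
After op 10 (write(12)): arr=[14 13 18 20 22 12] head=4 tail=0 count=2
After op 11 (read()): arr=[14 13 18 20 22 12] head=5 tail=0 count=1
After op 12 (write(21)): arr=[21 13 18 20 22 12] head=5 tail=1 count=2
After op 13 (peek()): arr=[21 13 18 20 22 12] head=5 tail=1 count=2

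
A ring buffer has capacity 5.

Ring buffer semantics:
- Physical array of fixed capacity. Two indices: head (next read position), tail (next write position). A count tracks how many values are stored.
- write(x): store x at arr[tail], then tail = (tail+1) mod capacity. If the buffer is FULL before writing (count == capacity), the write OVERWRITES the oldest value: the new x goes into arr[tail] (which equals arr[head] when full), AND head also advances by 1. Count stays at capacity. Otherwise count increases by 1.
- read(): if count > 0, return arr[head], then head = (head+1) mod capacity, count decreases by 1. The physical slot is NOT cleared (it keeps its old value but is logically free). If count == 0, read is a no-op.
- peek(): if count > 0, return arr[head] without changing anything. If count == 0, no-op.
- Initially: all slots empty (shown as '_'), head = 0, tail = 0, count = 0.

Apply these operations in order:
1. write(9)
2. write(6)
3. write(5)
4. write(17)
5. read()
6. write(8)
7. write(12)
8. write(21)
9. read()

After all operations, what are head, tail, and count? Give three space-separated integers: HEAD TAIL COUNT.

Answer: 3 2 4

Derivation:
After op 1 (write(9)): arr=[9 _ _ _ _] head=0 tail=1 count=1
After op 2 (write(6)): arr=[9 6 _ _ _] head=0 tail=2 count=2
After op 3 (write(5)): arr=[9 6 5 _ _] head=0 tail=3 count=3
After op 4 (write(17)): arr=[9 6 5 17 _] head=0 tail=4 count=4
After op 5 (read()): arr=[9 6 5 17 _] head=1 tail=4 count=3
After op 6 (write(8)): arr=[9 6 5 17 8] head=1 tail=0 count=4
After op 7 (write(12)): arr=[12 6 5 17 8] head=1 tail=1 count=5
After op 8 (write(21)): arr=[12 21 5 17 8] head=2 tail=2 count=5
After op 9 (read()): arr=[12 21 5 17 8] head=3 tail=2 count=4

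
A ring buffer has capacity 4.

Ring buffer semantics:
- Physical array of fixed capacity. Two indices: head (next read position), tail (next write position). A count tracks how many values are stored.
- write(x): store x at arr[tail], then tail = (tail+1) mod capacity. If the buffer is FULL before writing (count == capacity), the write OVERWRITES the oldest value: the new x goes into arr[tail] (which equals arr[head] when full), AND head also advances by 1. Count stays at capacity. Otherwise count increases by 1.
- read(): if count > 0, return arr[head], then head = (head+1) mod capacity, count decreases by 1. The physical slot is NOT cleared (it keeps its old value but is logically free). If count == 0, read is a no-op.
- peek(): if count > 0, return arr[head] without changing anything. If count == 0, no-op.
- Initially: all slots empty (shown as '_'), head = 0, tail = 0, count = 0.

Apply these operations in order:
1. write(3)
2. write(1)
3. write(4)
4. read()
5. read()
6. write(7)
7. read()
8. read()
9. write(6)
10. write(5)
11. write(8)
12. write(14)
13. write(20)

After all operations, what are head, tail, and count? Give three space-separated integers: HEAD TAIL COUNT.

Answer: 1 1 4

Derivation:
After op 1 (write(3)): arr=[3 _ _ _] head=0 tail=1 count=1
After op 2 (write(1)): arr=[3 1 _ _] head=0 tail=2 count=2
After op 3 (write(4)): arr=[3 1 4 _] head=0 tail=3 count=3
After op 4 (read()): arr=[3 1 4 _] head=1 tail=3 count=2
After op 5 (read()): arr=[3 1 4 _] head=2 tail=3 count=1
After op 6 (write(7)): arr=[3 1 4 7] head=2 tail=0 count=2
After op 7 (read()): arr=[3 1 4 7] head=3 tail=0 count=1
After op 8 (read()): arr=[3 1 4 7] head=0 tail=0 count=0
After op 9 (write(6)): arr=[6 1 4 7] head=0 tail=1 count=1
After op 10 (write(5)): arr=[6 5 4 7] head=0 tail=2 count=2
After op 11 (write(8)): arr=[6 5 8 7] head=0 tail=3 count=3
After op 12 (write(14)): arr=[6 5 8 14] head=0 tail=0 count=4
After op 13 (write(20)): arr=[20 5 8 14] head=1 tail=1 count=4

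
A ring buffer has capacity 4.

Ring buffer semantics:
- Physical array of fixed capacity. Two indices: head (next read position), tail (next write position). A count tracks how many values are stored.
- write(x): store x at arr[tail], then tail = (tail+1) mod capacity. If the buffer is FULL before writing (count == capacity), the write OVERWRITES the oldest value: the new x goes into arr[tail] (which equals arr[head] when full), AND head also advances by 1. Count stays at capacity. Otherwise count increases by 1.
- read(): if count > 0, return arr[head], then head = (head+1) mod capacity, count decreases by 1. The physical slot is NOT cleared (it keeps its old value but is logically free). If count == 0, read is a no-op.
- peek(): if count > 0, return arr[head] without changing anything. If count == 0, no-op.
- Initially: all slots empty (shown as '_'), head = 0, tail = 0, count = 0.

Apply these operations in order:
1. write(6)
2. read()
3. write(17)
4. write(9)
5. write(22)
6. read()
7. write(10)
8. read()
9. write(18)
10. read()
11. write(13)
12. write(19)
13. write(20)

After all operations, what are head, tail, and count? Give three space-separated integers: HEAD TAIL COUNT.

Answer: 1 1 4

Derivation:
After op 1 (write(6)): arr=[6 _ _ _] head=0 tail=1 count=1
After op 2 (read()): arr=[6 _ _ _] head=1 tail=1 count=0
After op 3 (write(17)): arr=[6 17 _ _] head=1 tail=2 count=1
After op 4 (write(9)): arr=[6 17 9 _] head=1 tail=3 count=2
After op 5 (write(22)): arr=[6 17 9 22] head=1 tail=0 count=3
After op 6 (read()): arr=[6 17 9 22] head=2 tail=0 count=2
After op 7 (write(10)): arr=[10 17 9 22] head=2 tail=1 count=3
After op 8 (read()): arr=[10 17 9 22] head=3 tail=1 count=2
After op 9 (write(18)): arr=[10 18 9 22] head=3 tail=2 count=3
After op 10 (read()): arr=[10 18 9 22] head=0 tail=2 count=2
After op 11 (write(13)): arr=[10 18 13 22] head=0 tail=3 count=3
After op 12 (write(19)): arr=[10 18 13 19] head=0 tail=0 count=4
After op 13 (write(20)): arr=[20 18 13 19] head=1 tail=1 count=4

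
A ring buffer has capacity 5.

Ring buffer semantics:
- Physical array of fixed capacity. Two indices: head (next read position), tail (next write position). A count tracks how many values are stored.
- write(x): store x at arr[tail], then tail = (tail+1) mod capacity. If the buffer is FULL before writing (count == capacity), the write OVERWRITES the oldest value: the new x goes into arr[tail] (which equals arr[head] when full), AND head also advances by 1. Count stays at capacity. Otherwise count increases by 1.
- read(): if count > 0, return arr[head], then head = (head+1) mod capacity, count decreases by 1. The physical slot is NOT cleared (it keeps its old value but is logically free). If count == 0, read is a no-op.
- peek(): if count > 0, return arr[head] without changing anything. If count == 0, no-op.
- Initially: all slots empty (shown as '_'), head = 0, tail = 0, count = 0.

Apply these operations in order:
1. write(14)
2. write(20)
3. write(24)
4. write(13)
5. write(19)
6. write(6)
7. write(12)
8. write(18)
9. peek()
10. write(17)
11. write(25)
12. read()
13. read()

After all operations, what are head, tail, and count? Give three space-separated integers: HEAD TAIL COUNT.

After op 1 (write(14)): arr=[14 _ _ _ _] head=0 tail=1 count=1
After op 2 (write(20)): arr=[14 20 _ _ _] head=0 tail=2 count=2
After op 3 (write(24)): arr=[14 20 24 _ _] head=0 tail=3 count=3
After op 4 (write(13)): arr=[14 20 24 13 _] head=0 tail=4 count=4
After op 5 (write(19)): arr=[14 20 24 13 19] head=0 tail=0 count=5
After op 6 (write(6)): arr=[6 20 24 13 19] head=1 tail=1 count=5
After op 7 (write(12)): arr=[6 12 24 13 19] head=2 tail=2 count=5
After op 8 (write(18)): arr=[6 12 18 13 19] head=3 tail=3 count=5
After op 9 (peek()): arr=[6 12 18 13 19] head=3 tail=3 count=5
After op 10 (write(17)): arr=[6 12 18 17 19] head=4 tail=4 count=5
After op 11 (write(25)): arr=[6 12 18 17 25] head=0 tail=0 count=5
After op 12 (read()): arr=[6 12 18 17 25] head=1 tail=0 count=4
After op 13 (read()): arr=[6 12 18 17 25] head=2 tail=0 count=3

Answer: 2 0 3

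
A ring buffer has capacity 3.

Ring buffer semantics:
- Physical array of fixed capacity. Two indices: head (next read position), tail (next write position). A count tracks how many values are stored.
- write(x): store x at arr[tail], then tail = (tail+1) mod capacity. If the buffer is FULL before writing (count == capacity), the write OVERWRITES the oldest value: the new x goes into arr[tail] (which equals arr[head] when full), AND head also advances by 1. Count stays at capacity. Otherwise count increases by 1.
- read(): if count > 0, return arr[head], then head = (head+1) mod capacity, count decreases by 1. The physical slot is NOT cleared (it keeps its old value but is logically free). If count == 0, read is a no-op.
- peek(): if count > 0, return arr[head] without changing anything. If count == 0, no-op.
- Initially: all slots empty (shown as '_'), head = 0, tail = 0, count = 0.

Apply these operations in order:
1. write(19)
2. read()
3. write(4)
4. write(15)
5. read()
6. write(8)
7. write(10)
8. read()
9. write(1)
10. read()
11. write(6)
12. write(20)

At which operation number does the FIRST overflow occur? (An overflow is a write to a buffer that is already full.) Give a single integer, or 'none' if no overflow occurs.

Answer: 12

Derivation:
After op 1 (write(19)): arr=[19 _ _] head=0 tail=1 count=1
After op 2 (read()): arr=[19 _ _] head=1 tail=1 count=0
After op 3 (write(4)): arr=[19 4 _] head=1 tail=2 count=1
After op 4 (write(15)): arr=[19 4 15] head=1 tail=0 count=2
After op 5 (read()): arr=[19 4 15] head=2 tail=0 count=1
After op 6 (write(8)): arr=[8 4 15] head=2 tail=1 count=2
After op 7 (write(10)): arr=[8 10 15] head=2 tail=2 count=3
After op 8 (read()): arr=[8 10 15] head=0 tail=2 count=2
After op 9 (write(1)): arr=[8 10 1] head=0 tail=0 count=3
After op 10 (read()): arr=[8 10 1] head=1 tail=0 count=2
After op 11 (write(6)): arr=[6 10 1] head=1 tail=1 count=3
After op 12 (write(20)): arr=[6 20 1] head=2 tail=2 count=3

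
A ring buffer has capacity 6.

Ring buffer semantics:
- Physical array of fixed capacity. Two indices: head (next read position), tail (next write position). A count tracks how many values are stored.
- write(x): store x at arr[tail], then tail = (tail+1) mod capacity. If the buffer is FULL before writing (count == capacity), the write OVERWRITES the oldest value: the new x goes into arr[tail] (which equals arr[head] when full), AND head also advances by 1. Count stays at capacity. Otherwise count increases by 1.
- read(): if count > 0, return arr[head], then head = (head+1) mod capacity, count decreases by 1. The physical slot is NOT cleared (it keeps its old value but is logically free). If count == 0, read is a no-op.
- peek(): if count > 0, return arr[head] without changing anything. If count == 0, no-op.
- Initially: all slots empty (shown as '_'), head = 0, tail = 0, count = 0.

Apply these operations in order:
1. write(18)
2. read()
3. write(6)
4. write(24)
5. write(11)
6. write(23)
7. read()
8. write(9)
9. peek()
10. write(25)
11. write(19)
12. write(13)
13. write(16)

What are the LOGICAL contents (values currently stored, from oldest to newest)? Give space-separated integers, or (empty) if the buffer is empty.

After op 1 (write(18)): arr=[18 _ _ _ _ _] head=0 tail=1 count=1
After op 2 (read()): arr=[18 _ _ _ _ _] head=1 tail=1 count=0
After op 3 (write(6)): arr=[18 6 _ _ _ _] head=1 tail=2 count=1
After op 4 (write(24)): arr=[18 6 24 _ _ _] head=1 tail=3 count=2
After op 5 (write(11)): arr=[18 6 24 11 _ _] head=1 tail=4 count=3
After op 6 (write(23)): arr=[18 6 24 11 23 _] head=1 tail=5 count=4
After op 7 (read()): arr=[18 6 24 11 23 _] head=2 tail=5 count=3
After op 8 (write(9)): arr=[18 6 24 11 23 9] head=2 tail=0 count=4
After op 9 (peek()): arr=[18 6 24 11 23 9] head=2 tail=0 count=4
After op 10 (write(25)): arr=[25 6 24 11 23 9] head=2 tail=1 count=5
After op 11 (write(19)): arr=[25 19 24 11 23 9] head=2 tail=2 count=6
After op 12 (write(13)): arr=[25 19 13 11 23 9] head=3 tail=3 count=6
After op 13 (write(16)): arr=[25 19 13 16 23 9] head=4 tail=4 count=6

Answer: 23 9 25 19 13 16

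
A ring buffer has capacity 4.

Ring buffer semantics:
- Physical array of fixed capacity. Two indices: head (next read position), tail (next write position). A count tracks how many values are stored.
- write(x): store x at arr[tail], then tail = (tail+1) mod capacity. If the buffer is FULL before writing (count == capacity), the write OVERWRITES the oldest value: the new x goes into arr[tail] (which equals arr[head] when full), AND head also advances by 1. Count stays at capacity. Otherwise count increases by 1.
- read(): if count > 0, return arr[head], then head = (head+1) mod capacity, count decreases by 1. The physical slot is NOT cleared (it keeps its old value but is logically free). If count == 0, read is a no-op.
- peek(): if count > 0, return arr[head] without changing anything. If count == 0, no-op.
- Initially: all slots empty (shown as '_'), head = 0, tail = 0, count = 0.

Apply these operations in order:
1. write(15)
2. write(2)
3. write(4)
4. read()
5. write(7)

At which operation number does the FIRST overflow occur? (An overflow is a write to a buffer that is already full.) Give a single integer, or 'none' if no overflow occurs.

After op 1 (write(15)): arr=[15 _ _ _] head=0 tail=1 count=1
After op 2 (write(2)): arr=[15 2 _ _] head=0 tail=2 count=2
After op 3 (write(4)): arr=[15 2 4 _] head=0 tail=3 count=3
After op 4 (read()): arr=[15 2 4 _] head=1 tail=3 count=2
After op 5 (write(7)): arr=[15 2 4 7] head=1 tail=0 count=3

Answer: none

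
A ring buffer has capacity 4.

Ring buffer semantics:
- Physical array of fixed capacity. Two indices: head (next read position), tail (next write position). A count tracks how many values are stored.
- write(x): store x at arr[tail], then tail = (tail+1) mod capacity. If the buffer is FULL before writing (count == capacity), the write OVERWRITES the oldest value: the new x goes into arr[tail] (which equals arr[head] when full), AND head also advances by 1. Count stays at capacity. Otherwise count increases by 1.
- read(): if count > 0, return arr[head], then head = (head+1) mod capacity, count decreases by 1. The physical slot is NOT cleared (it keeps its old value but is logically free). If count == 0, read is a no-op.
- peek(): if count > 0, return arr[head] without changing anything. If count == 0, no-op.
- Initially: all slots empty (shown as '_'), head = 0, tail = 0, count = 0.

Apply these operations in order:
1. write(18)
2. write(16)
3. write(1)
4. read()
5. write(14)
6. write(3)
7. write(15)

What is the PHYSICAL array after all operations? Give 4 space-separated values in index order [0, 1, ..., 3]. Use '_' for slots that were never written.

Answer: 3 15 1 14

Derivation:
After op 1 (write(18)): arr=[18 _ _ _] head=0 tail=1 count=1
After op 2 (write(16)): arr=[18 16 _ _] head=0 tail=2 count=2
After op 3 (write(1)): arr=[18 16 1 _] head=0 tail=3 count=3
After op 4 (read()): arr=[18 16 1 _] head=1 tail=3 count=2
After op 5 (write(14)): arr=[18 16 1 14] head=1 tail=0 count=3
After op 6 (write(3)): arr=[3 16 1 14] head=1 tail=1 count=4
After op 7 (write(15)): arr=[3 15 1 14] head=2 tail=2 count=4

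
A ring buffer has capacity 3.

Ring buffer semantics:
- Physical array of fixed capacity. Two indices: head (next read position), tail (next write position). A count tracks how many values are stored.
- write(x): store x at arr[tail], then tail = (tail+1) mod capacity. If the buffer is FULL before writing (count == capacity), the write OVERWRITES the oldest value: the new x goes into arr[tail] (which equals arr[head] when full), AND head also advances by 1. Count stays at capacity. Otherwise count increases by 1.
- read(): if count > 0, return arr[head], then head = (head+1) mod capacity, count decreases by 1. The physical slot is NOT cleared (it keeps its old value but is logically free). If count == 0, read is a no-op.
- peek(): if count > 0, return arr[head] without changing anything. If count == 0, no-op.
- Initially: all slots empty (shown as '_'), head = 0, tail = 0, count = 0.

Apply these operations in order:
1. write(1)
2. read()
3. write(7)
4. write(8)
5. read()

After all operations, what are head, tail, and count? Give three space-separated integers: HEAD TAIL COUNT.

Answer: 2 0 1

Derivation:
After op 1 (write(1)): arr=[1 _ _] head=0 tail=1 count=1
After op 2 (read()): arr=[1 _ _] head=1 tail=1 count=0
After op 3 (write(7)): arr=[1 7 _] head=1 tail=2 count=1
After op 4 (write(8)): arr=[1 7 8] head=1 tail=0 count=2
After op 5 (read()): arr=[1 7 8] head=2 tail=0 count=1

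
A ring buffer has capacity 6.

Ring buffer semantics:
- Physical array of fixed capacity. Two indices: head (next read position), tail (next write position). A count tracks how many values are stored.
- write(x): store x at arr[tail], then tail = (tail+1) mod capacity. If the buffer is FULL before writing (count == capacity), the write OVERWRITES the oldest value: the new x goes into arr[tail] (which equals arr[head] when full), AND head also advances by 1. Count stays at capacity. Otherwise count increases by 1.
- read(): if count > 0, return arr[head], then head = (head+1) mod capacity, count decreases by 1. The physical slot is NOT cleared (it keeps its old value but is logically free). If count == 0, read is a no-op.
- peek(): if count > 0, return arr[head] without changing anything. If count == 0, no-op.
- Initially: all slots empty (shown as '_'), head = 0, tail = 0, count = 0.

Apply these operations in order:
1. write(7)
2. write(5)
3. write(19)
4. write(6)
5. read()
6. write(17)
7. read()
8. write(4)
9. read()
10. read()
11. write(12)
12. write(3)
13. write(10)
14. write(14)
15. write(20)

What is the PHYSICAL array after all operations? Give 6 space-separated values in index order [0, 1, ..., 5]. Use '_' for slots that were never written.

After op 1 (write(7)): arr=[7 _ _ _ _ _] head=0 tail=1 count=1
After op 2 (write(5)): arr=[7 5 _ _ _ _] head=0 tail=2 count=2
After op 3 (write(19)): arr=[7 5 19 _ _ _] head=0 tail=3 count=3
After op 4 (write(6)): arr=[7 5 19 6 _ _] head=0 tail=4 count=4
After op 5 (read()): arr=[7 5 19 6 _ _] head=1 tail=4 count=3
After op 6 (write(17)): arr=[7 5 19 6 17 _] head=1 tail=5 count=4
After op 7 (read()): arr=[7 5 19 6 17 _] head=2 tail=5 count=3
After op 8 (write(4)): arr=[7 5 19 6 17 4] head=2 tail=0 count=4
After op 9 (read()): arr=[7 5 19 6 17 4] head=3 tail=0 count=3
After op 10 (read()): arr=[7 5 19 6 17 4] head=4 tail=0 count=2
After op 11 (write(12)): arr=[12 5 19 6 17 4] head=4 tail=1 count=3
After op 12 (write(3)): arr=[12 3 19 6 17 4] head=4 tail=2 count=4
After op 13 (write(10)): arr=[12 3 10 6 17 4] head=4 tail=3 count=5
After op 14 (write(14)): arr=[12 3 10 14 17 4] head=4 tail=4 count=6
After op 15 (write(20)): arr=[12 3 10 14 20 4] head=5 tail=5 count=6

Answer: 12 3 10 14 20 4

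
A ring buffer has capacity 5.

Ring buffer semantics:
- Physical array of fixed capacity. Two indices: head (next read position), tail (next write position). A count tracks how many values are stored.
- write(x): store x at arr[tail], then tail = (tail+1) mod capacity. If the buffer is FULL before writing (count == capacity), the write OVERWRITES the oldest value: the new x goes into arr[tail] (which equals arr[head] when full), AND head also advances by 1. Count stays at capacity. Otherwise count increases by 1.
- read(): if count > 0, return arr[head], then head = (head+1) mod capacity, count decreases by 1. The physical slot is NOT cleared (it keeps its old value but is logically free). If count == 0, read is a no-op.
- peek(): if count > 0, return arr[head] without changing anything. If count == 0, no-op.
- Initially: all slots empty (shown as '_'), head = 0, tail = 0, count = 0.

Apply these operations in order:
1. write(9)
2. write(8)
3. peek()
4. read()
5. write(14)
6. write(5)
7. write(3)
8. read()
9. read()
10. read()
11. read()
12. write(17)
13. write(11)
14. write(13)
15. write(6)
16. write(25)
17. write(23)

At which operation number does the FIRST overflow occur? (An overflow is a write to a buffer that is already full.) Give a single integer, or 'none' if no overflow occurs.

Answer: 17

Derivation:
After op 1 (write(9)): arr=[9 _ _ _ _] head=0 tail=1 count=1
After op 2 (write(8)): arr=[9 8 _ _ _] head=0 tail=2 count=2
After op 3 (peek()): arr=[9 8 _ _ _] head=0 tail=2 count=2
After op 4 (read()): arr=[9 8 _ _ _] head=1 tail=2 count=1
After op 5 (write(14)): arr=[9 8 14 _ _] head=1 tail=3 count=2
After op 6 (write(5)): arr=[9 8 14 5 _] head=1 tail=4 count=3
After op 7 (write(3)): arr=[9 8 14 5 3] head=1 tail=0 count=4
After op 8 (read()): arr=[9 8 14 5 3] head=2 tail=0 count=3
After op 9 (read()): arr=[9 8 14 5 3] head=3 tail=0 count=2
After op 10 (read()): arr=[9 8 14 5 3] head=4 tail=0 count=1
After op 11 (read()): arr=[9 8 14 5 3] head=0 tail=0 count=0
After op 12 (write(17)): arr=[17 8 14 5 3] head=0 tail=1 count=1
After op 13 (write(11)): arr=[17 11 14 5 3] head=0 tail=2 count=2
After op 14 (write(13)): arr=[17 11 13 5 3] head=0 tail=3 count=3
After op 15 (write(6)): arr=[17 11 13 6 3] head=0 tail=4 count=4
After op 16 (write(25)): arr=[17 11 13 6 25] head=0 tail=0 count=5
After op 17 (write(23)): arr=[23 11 13 6 25] head=1 tail=1 count=5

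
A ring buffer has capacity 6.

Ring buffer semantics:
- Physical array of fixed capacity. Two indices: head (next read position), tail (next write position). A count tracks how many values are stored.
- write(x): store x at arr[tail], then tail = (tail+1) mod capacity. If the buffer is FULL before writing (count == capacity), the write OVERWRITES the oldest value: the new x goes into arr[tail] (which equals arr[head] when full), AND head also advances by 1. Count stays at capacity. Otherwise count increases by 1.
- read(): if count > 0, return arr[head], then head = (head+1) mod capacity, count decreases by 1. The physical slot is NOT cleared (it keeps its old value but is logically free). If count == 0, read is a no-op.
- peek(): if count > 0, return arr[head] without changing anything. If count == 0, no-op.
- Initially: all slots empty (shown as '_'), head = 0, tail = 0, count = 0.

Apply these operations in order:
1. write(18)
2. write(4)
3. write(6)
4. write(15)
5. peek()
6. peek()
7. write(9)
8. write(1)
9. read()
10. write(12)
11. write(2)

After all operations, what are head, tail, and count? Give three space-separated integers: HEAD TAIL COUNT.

After op 1 (write(18)): arr=[18 _ _ _ _ _] head=0 tail=1 count=1
After op 2 (write(4)): arr=[18 4 _ _ _ _] head=0 tail=2 count=2
After op 3 (write(6)): arr=[18 4 6 _ _ _] head=0 tail=3 count=3
After op 4 (write(15)): arr=[18 4 6 15 _ _] head=0 tail=4 count=4
After op 5 (peek()): arr=[18 4 6 15 _ _] head=0 tail=4 count=4
After op 6 (peek()): arr=[18 4 6 15 _ _] head=0 tail=4 count=4
After op 7 (write(9)): arr=[18 4 6 15 9 _] head=0 tail=5 count=5
After op 8 (write(1)): arr=[18 4 6 15 9 1] head=0 tail=0 count=6
After op 9 (read()): arr=[18 4 6 15 9 1] head=1 tail=0 count=5
After op 10 (write(12)): arr=[12 4 6 15 9 1] head=1 tail=1 count=6
After op 11 (write(2)): arr=[12 2 6 15 9 1] head=2 tail=2 count=6

Answer: 2 2 6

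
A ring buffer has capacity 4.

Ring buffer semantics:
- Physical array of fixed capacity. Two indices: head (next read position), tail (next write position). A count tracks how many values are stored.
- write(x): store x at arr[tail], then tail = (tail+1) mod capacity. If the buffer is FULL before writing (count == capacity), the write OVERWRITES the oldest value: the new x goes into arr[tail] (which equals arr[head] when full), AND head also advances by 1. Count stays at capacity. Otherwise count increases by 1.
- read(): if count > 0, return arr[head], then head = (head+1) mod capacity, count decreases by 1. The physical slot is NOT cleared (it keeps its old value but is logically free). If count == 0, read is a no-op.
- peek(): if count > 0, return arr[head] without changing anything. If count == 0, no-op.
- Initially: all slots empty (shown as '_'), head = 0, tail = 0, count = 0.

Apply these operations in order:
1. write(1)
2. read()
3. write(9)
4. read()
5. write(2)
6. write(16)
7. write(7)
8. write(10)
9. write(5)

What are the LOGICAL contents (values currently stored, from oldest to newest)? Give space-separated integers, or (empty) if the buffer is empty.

Answer: 16 7 10 5

Derivation:
After op 1 (write(1)): arr=[1 _ _ _] head=0 tail=1 count=1
After op 2 (read()): arr=[1 _ _ _] head=1 tail=1 count=0
After op 3 (write(9)): arr=[1 9 _ _] head=1 tail=2 count=1
After op 4 (read()): arr=[1 9 _ _] head=2 tail=2 count=0
After op 5 (write(2)): arr=[1 9 2 _] head=2 tail=3 count=1
After op 6 (write(16)): arr=[1 9 2 16] head=2 tail=0 count=2
After op 7 (write(7)): arr=[7 9 2 16] head=2 tail=1 count=3
After op 8 (write(10)): arr=[7 10 2 16] head=2 tail=2 count=4
After op 9 (write(5)): arr=[7 10 5 16] head=3 tail=3 count=4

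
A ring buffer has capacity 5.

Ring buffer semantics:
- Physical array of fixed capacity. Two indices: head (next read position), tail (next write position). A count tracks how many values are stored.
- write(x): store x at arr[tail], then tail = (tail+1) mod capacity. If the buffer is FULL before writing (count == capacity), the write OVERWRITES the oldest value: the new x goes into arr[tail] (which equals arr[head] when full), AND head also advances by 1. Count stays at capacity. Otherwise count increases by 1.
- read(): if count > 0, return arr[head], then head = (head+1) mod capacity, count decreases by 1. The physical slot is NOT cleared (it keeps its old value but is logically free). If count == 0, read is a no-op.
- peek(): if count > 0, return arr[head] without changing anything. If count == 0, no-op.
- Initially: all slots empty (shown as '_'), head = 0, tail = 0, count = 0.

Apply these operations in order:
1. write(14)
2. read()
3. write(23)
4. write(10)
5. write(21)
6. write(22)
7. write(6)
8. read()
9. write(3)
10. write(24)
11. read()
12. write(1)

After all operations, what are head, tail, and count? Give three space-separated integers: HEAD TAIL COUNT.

Answer: 4 4 5

Derivation:
After op 1 (write(14)): arr=[14 _ _ _ _] head=0 tail=1 count=1
After op 2 (read()): arr=[14 _ _ _ _] head=1 tail=1 count=0
After op 3 (write(23)): arr=[14 23 _ _ _] head=1 tail=2 count=1
After op 4 (write(10)): arr=[14 23 10 _ _] head=1 tail=3 count=2
After op 5 (write(21)): arr=[14 23 10 21 _] head=1 tail=4 count=3
After op 6 (write(22)): arr=[14 23 10 21 22] head=1 tail=0 count=4
After op 7 (write(6)): arr=[6 23 10 21 22] head=1 tail=1 count=5
After op 8 (read()): arr=[6 23 10 21 22] head=2 tail=1 count=4
After op 9 (write(3)): arr=[6 3 10 21 22] head=2 tail=2 count=5
After op 10 (write(24)): arr=[6 3 24 21 22] head=3 tail=3 count=5
After op 11 (read()): arr=[6 3 24 21 22] head=4 tail=3 count=4
After op 12 (write(1)): arr=[6 3 24 1 22] head=4 tail=4 count=5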